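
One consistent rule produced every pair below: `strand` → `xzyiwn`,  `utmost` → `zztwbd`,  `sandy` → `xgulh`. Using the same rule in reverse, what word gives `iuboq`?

Each letter shifts forward by (position + 5), i.e. 5, 6, 7, … — the shift grows by one for each successive letter.
Undoing it on iuboq: i−5=d, u−6=o, b−7=u, o−8=g, q−9=h.

dough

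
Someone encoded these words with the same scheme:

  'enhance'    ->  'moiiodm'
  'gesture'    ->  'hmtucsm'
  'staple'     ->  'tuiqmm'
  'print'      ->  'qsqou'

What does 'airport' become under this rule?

The shift depends on letter class: consonant n→o is +1, but vowel e→m is +8. Two shifts are in play — +8 for a/e/i/o/u, +1 for every other letter.
On airport: a(vowel)+8=i, i(vowel)+8=q, r(cons)+1=s, p(cons)+1=q, o(vowel)+8=w, r(cons)+1=s, t(cons)+1=u.

iqsqwsu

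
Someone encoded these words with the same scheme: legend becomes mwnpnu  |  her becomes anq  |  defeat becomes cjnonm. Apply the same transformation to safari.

rajojb

Read the word backwards and shift each letter +9.
Applying it to safari: reverse → irafas; then shift: i+9=r, r+9=a, a+9=j, f+9=o, a+9=j, s+9=b.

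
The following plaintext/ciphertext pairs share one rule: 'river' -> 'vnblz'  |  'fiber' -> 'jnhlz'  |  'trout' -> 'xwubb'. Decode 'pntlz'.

liner

In river: r→v is +4, i→n is +5, v→b is +6, e→l is +7 — the shift increases by 1 each position. Each letter shifts forward by (position + 4), i.e. 4, 5, 6, … — the shift grows by one for each successive letter.
Undoing it on pntlz: p−4=l, n−5=i, t−6=n, l−7=e, z−8=r.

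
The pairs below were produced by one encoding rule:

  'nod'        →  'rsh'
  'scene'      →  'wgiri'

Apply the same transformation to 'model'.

qship

Compare letters: n→r is +4, o→s is +4, d→h is +4 — a constant shift. Every letter moves 4 places later in the alphabet, wrapping around z→a.
On model: m+4=q, o+4=s, d+4=h, e+4=i, l+4=p.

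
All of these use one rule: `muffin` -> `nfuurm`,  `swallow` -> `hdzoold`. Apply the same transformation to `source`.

Each pair mirrors across the alphabet (m↔n, u↔f, f↔u): positions sum to 25. Each letter is replaced by its mirror in the alphabet: a↔z, b↔y, c↔x, and so on (the Atbash cipher).
On source: s↔h, o↔l, u↔f, r↔i, c↔x, e↔v.

hlfixv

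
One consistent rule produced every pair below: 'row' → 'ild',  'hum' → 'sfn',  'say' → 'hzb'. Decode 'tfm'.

gun

Each pair mirrors across the alphabet (r↔i, o↔l, w↔d): positions sum to 25. This is the alphabet-reversal cipher (Atbash): a becomes z, b becomes y, etc.
Reversing it on tfm: t↔g, f↔u, m↔n.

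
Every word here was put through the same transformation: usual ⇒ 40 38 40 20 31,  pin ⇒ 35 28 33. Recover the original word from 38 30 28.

u is letter #21 and maps to 40: an offset of 19. Each letter is replaced by its alphabet position (a=1..z=26) + 19.
Reversing it on 38 30 28: 38→(38−19)÷1=19=s, 30→(30−19)÷1=11=k, 28→(28−19)÷1=9=i.

ski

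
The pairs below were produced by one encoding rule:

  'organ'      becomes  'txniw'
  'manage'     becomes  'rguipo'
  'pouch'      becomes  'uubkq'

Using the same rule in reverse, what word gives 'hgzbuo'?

Letter i (0-indexed) is shifted by i+5, so successive shifts are 5, 6, 7, ….
Decoding hgzbuo: h−5=c, g−6=a, z−7=s, b−8=t, u−9=l, o−10=e.

castle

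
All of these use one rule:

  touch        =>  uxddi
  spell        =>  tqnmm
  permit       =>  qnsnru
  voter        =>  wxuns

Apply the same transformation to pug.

The shift depends on letter class: consonant t→u is +1, but vowel o→x is +9. Two shifts are in play — +9 for a/e/i/o/u, +1 for every other letter.
Applying it to pug: p(cons)+1=q, u(vowel)+9=d, g(cons)+1=h.

qdh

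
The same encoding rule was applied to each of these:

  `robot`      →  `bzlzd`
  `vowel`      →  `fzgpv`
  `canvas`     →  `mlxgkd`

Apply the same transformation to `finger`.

Shifts by position in robot: pos 0: r→b (+10), pos 1: o→z (+11), pos 2: b→l (+10), pos 3: o→z (+11) — repeating every 2. A repeating key of period 2 is used — shifts +10, +11 over and over.
On finger: f+10=p, i+11=t, n+10=x, g+11=r, e+10=o, r+11=c.

ptxroc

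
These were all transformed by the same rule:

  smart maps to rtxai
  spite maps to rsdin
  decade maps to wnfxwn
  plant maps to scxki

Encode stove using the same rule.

ribqn

s(18)→r(17) and m(12)→t(19) fit y≡17x+23 (mod 26); the inverse of 17 mod 26 is 23. This is an affine cipher: with a=0,…,z=25, each position x becomes (17x+23) mod 26.
On stove: s(18)→17·18+23≡17=r; t(19)→17·19+23≡8=i; o(14)→17·14+23≡1=b; v(21)→17·21+23≡16=q; e(4)→17·4+23≡13=n (all mod 26).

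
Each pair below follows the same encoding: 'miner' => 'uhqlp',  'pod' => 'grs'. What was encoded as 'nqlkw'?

think

Two steps: reverse the string, then apply a Caesar shift of +3.
Reversing it on nqlkw: shift back: n−3=k, q−3=n, l−3=i, k−3=h, w−3=t → kniht; then reverse → think.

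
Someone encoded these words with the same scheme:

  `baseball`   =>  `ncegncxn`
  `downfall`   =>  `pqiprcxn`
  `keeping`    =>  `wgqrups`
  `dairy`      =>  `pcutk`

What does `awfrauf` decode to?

outpost

Shifts by position in baseball: pos 0: b→n (+12), pos 1: a→c (+2), pos 2: s→e (+12), pos 3: e→g (+2) — repeating every 2. It's a Vigenère-style cipher with numeric key [12,2]: position i shifts by key[i mod 2].
Reversing it on awfrauf: a−12=o, w−2=u, f−12=t, r−2=p, a−12=o, u−2=s, f−12=t.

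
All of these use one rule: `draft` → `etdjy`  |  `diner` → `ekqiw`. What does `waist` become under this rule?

In draft: d→e is +1, r→t is +2, a→d is +3, f→j is +4 — the shift increases by 1 each position. Letter i (0-indexed) is shifted by i+1, so successive shifts are 1, 2, 3, ….
Applying it to waist: w+1=x, a+2=c, i+3=l, s+4=w, t+5=y.

xclwy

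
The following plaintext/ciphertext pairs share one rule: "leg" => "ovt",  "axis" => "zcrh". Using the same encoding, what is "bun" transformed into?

yfm

Each pair mirrors across the alphabet (l↔o, e↔v, g↔t): positions sum to 25. Letters are reflected about the middle of the alphabet (position → 25−position): Atbash.
For bun: b↔y, u↔f, n↔m.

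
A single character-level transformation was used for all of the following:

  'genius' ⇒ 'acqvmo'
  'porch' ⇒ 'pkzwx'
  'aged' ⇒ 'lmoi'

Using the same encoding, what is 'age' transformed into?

The output letters match the input read backwards, each shifted +8: genius reversed is suineg. Two steps: reverse the string, then apply a Caesar shift of +8.
Applying it to age: reverse → ega; then shift: e+8=m, g+8=o, a+8=i.

moi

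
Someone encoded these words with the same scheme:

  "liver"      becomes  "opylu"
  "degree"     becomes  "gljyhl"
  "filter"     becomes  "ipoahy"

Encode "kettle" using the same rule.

Shifts by position in liver: pos 0: l→o (+3), pos 1: i→p (+7), pos 2: v→y (+3), pos 3: e→l (+7) — repeating every 2. The shifts repeat in a cycle of length 2: positions 0,1,… shift by +3, +7, then the pattern repeats.
Applying it to kettle: k+3=n, e+7=l, t+3=w, t+7=a, l+3=o, e+7=l.

nlwaol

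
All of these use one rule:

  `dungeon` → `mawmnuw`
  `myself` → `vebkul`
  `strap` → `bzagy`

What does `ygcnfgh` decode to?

pathway

Shifts by position in dungeon: pos 0: d→m (+9), pos 1: u→a (+6), pos 2: n→w (+9), pos 3: g→m (+6) — repeating every 2. A repeating key of period 2 is used — shifts +9, +6 over and over.
Undoing it on ygcnfgh: y−9=p, g−6=a, c−9=t, n−6=h, f−9=w, g−6=a, h−9=y.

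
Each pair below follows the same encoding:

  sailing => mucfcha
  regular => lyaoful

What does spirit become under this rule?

mjclcn

Compare letters: s→m is +20, a→u is +20, i→c is +20 — a constant shift. This is a Caesar cipher with shift 20.
On spirit: s+20=m, p+20=j, i+20=c, r+20=l, i+20=c, t+20=n.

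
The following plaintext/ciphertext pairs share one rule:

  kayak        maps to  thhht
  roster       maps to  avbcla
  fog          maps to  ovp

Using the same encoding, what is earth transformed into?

lhacq

The rule splits by letter class: vowels +7, consonants +9.
Applying it to earth: e(vowel)+7=l, a(vowel)+7=h, r(cons)+9=a, t(cons)+9=c, h(cons)+9=q.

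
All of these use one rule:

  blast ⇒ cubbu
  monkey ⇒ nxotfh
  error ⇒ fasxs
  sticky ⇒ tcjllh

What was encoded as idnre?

humid

A repeating key of period 2 is used — shifts +1, +9 over and over.
Decoding idnre: i−1=h, d−9=u, n−1=m, r−9=i, e−1=d.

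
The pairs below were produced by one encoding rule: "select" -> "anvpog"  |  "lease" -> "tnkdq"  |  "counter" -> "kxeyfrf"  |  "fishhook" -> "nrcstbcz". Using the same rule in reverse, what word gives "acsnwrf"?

In select: s→a is +8, e→n is +9, l→v is +10, e→p is +11 — the shift increases by 1 each position. Letter i (0-indexed) is shifted by i+8, so successive shifts are 8, 9, 10, ….
Undoing it on acsnwrf: a−8=s, c−9=t, s−10=i, n−11=c, w−12=k, r−13=e, f−14=r.

sticker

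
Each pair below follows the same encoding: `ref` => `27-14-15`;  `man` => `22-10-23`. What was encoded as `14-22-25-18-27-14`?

empire

r is letter #18 and maps to 27: an offset of 9. The number is (letter's place in the alphabet, a=1) + 9.
Reversing it on 14-22-25-18-27-14: 14→(14−9)÷1=5=e, 22→(22−9)÷1=13=m, 25→(25−9)÷1=16=p, 18→(18−9)÷1=9=i, 27→(27−9)÷1=18=r, 14→(14−9)÷1=5=e.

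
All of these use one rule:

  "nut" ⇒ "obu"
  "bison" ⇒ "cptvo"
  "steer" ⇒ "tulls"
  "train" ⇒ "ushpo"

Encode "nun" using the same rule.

The shift depends on letter class: consonant n→o is +1, but vowel u→b is +7. Two shifts are in play — +7 for a/e/i/o/u, +1 for every other letter.
Applying it to nun: n(cons)+1=o, u(vowel)+7=b, n(cons)+1=o.

obo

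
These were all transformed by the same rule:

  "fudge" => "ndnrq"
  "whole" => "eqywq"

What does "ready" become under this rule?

znkok

In fudge: f→n is +8, u→d is +9, d→n is +10, g→r is +11 — the shift increases by 1 each position. Letter i (0-indexed) is shifted by i+8, so successive shifts are 8, 9, 10, ….
Applying it to ready: r+8=z, e+9=n, a+10=k, d+11=o, y+12=k.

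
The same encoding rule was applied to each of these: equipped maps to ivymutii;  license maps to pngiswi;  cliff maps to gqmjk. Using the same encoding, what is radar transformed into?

vfhew

Shifts by position in equipped: pos 0: e→i (+4), pos 1: q→v (+5), pos 2: u→y (+4), pos 3: i→m (+4), pos 4: p→u (+5), pos 5: p→t (+4) — repeating every 3. It's a Vigenère-style cipher with numeric key [4,5,4]: position i shifts by key[i mod 3].
For radar: r+4=v, a+5=f, d+4=h, a+4=e, r+5=w.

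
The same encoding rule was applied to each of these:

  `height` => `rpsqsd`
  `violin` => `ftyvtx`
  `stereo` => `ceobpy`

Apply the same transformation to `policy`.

Shifts by position in height: pos 0: h→r (+10), pos 1: e→p (+11), pos 2: i→s (+10), pos 3: g→q (+10), pos 4: h→s (+11), pos 5: t→d (+10) — repeating every 3. A repeating key of period 3 is used — shifts +10, +11, +10 over and over.
On policy: p+10=z, o+11=z, l+10=v, i+10=s, c+11=n, y+10=i.

zzvsni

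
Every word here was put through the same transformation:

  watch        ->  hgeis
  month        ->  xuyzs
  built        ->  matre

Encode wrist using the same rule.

hxtye

Shifts by position in watch: pos 0: w→h (+11), pos 1: a→g (+6), pos 2: t→e (+11), pos 3: c→i (+6) — repeating every 2. It's a Vigenère-style cipher with numeric key [11,6]: position i shifts by key[i mod 2].
On wrist: w+11=h, r+6=x, i+11=t, s+6=y, t+11=e.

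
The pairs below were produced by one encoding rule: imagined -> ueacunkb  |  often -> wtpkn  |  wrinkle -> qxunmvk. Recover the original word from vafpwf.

i(8)→u(20) and m(12)→e(4) fit y≡9x+0 (mod 26); the inverse of 9 mod 26 is 3. Each letter's alphabet position (a=0..z=25) is mapped through 9·x+0 mod 26 — an affine cipher.
Decoding vafpwf: v(21)→3·(21−0)≡11=l; a(0)→3·(0−0)≡0=a; f(5)→3·(5−0)≡15=p; p(15)→3·(15−0)≡19=t; w(22)→3·(22−0)≡14=o; f(5)→3·(5−0)≡15=p (all mod 26).

laptop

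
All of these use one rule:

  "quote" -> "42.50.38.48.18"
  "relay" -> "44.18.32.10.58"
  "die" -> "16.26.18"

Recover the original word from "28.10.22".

jag

Each letter becomes 2×(its alphabet position, a=1..z=26) + 8.
Reversing it on 28.10.22: 28→(28−8)÷2=10=j, 10→(10−8)÷2=1=a, 22→(22−8)÷2=7=g.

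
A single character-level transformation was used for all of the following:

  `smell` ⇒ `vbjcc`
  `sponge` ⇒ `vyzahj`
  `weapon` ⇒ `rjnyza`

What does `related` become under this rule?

wjcnujk

s(18)→v(21) and m(12)→b(1) fit y≡25x+13 (mod 26); the inverse of 25 mod 26 is 25. Treating letters as 0–25, the rule is x ↦ 25x + 13 (mod 26).
On related: r(17)→25·17+13≡22=w; e(4)→25·4+13≡9=j; l(11)→25·11+13≡2=c; a(0)→25·0+13≡13=n; t(19)→25·19+13≡20=u; e(4)→25·4+13≡9=j; d(3)→25·3+13≡10=k (all mod 26).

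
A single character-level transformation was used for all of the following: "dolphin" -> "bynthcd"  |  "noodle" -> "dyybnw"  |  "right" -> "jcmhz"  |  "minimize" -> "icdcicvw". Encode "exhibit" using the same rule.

d(3)→b(1) and o(14)→y(24) fit y≡21x+16 (mod 26); the inverse of 21 mod 26 is 5. This is an affine cipher: with a=0,…,z=25, each position x becomes (21x+16) mod 26.
On exhibit: e(4)→21·4+16≡22=w; x(23)→21·23+16≡5=f; h(7)→21·7+16≡7=h; i(8)→21·8+16≡2=c; b(1)→21·1+16≡11=l; i(8)→21·8+16≡2=c; t(19)→21·19+16≡25=z (all mod 26).

wfhclcz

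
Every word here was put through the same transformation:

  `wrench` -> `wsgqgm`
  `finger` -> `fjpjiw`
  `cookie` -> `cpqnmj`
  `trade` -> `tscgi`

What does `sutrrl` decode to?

strong

Letter i (0-indexed) is shifted by i+0, so successive shifts are 0, 1, 2, ….
Undoing it on sutrrl: s−0=s, u−1=t, t−2=r, r−3=o, r−4=n, l−5=g.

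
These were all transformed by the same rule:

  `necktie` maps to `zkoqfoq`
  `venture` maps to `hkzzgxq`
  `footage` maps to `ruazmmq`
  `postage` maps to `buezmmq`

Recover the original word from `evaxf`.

Shifts by position in necktie: pos 0: n→z (+12), pos 1: e→k (+6), pos 2: c→o (+12), pos 3: k→q (+6) — repeating every 2. A repeating key of period 2 is used — shifts +12, +6 over and over.
Reversing it on evaxf: e−12=s, v−6=p, a−12=o, x−6=r, f−12=t.

sport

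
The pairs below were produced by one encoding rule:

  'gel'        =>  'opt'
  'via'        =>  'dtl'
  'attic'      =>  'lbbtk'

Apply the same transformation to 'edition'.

The shift depends on letter class: consonant g→o is +8, but vowel e→p is +11. Two shifts are in play — +11 for a/e/i/o/u, +8 for every other letter.
On edition: e(vowel)+11=p, d(cons)+8=l, i(vowel)+11=t, t(cons)+8=b, i(vowel)+11=t, o(vowel)+11=z, n(cons)+8=v.

pltbtzv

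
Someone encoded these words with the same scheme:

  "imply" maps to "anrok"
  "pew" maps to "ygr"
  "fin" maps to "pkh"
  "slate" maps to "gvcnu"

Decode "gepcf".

dance

The output letters match the input read backwards, each shifted +2: imply reversed is ylpmi. The word is reversed, then every letter is shifted forward by 2.
Undoing it on gepcf: shift back: g−2=e, e−2=c, p−2=n, c−2=a, f−2=d → ecnad; then reverse → dance.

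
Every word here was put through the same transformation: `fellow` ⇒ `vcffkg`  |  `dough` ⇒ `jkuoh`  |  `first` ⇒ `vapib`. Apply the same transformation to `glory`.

ofkps

f(5)→v(21) and e(4)→c(2) fit y≡19x+4 (mod 26); the inverse of 19 mod 26 is 11. Each letter's alphabet position (a=0..z=25) is mapped through 19·x+4 mod 26 — an affine cipher.
On glory: g(6)→19·6+4≡14=o; l(11)→19·11+4≡5=f; o(14)→19·14+4≡10=k; r(17)→19·17+4≡15=p; y(24)→19·24+4≡18=s (all mod 26).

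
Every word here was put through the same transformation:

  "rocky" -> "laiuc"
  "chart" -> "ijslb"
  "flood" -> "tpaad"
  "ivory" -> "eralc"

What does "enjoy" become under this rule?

r(17)→l(11) and o(14)→a(0) fit y≡21x+18 (mod 26); the inverse of 21 mod 26 is 5. Treating letters as 0–25, the rule is x ↦ 21x + 18 (mod 26).
On enjoy: e(4)→21·4+18≡24=y; n(13)→21·13+18≡5=f; j(9)→21·9+18≡25=z; o(14)→21·14+18≡0=a; y(24)→21·24+18≡2=c (all mod 26).

yfzac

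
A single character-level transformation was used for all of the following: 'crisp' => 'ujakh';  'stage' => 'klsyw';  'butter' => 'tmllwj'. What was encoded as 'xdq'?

This is a Caesar cipher with shift 18.
Decoding xdq: x−18=f, d−18=l, q−18=y.

fly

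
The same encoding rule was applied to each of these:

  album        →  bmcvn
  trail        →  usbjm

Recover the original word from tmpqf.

Compare letters: a→b is +1, l→m is +1, b→c is +1 — a constant shift. Each letter is shifted forward by 1 in the alphabet (a Caesar shift of +1).
Undoing it on tmpqf: t−1=s, m−1=l, p−1=o, q−1=p, f−1=e.

slope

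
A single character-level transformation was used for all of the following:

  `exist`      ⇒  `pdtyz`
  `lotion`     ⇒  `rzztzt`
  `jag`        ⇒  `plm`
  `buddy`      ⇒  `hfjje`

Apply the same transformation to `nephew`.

tpvnpc

The shift depends on letter class: consonant x→d is +6, but vowel e→p is +11. Two shifts are in play — +11 for a/e/i/o/u, +6 for every other letter.
For nephew: n(cons)+6=t, e(vowel)+11=p, p(cons)+6=v, h(cons)+6=n, e(vowel)+11=p, w(cons)+6=c.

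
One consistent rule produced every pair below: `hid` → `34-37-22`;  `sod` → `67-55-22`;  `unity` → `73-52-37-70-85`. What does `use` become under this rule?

73-67-25

h(#8)→34 and i(#9)→37: differences scale by 3, so n = 3·pos + 10. With a=1..z=26, the number is 3·pos + 10.
Applying it to use: u=21→73, s=19→67, e=5→25.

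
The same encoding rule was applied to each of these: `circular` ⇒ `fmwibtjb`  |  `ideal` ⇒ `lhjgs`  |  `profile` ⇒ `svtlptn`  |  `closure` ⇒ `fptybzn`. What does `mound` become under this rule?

In circular: c→f is +3, i→m is +4, r→w is +5, c→i is +6 — the shift increases by 1 each position. Each letter shifts forward by (position + 3), i.e. 3, 4, 5, … — the shift grows by one for each successive letter.
On mound: m+3=p, o+4=s, u+5=z, n+6=t, d+7=k.

psztk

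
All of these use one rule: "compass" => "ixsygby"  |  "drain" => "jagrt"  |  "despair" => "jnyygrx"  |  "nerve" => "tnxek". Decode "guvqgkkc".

alphabet

Shifts by position in compass: pos 0: c→i (+6), pos 1: o→x (+9), pos 2: m→s (+6), pos 3: p→y (+9) — repeating every 2. It's a Vigenère-style cipher with numeric key [6,9]: position i shifts by key[i mod 2].
Undoing it on guvqgkkc: g−6=a, u−9=l, v−6=p, q−9=h, g−6=a, k−9=b, k−6=e, c−9=t.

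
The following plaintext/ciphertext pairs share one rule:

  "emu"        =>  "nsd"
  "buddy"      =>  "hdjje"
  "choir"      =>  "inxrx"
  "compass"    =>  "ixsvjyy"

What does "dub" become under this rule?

jdh

The shift depends on letter class: consonant m→s is +6, but vowel e→n is +9. The rule splits by letter class: vowels +9, consonants +6.
For dub: d(cons)+6=j, u(vowel)+9=d, b(cons)+6=h.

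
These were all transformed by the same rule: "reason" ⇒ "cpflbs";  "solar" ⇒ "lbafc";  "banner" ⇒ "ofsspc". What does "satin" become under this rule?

lfuzs

r(17)→c(2) and e(4)→p(15) fit y≡9x+5 (mod 26); the inverse of 9 mod 26 is 3. Treating letters as 0–25, the rule is x ↦ 9x + 5 (mod 26).
On satin: s(18)→9·18+5≡11=l; a(0)→9·0+5≡5=f; t(19)→9·19+5≡20=u; i(8)→9·8+5≡25=z; n(13)→9·13+5≡18=s (all mod 26).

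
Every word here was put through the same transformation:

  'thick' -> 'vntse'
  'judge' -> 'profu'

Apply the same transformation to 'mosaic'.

ntldzx

The word is reversed, then every letter is shifted forward by 11.
For mosaic: reverse → ciasom; then shift: c+11=n, i+11=t, a+11=l, s+11=d, o+11=z, m+11=x.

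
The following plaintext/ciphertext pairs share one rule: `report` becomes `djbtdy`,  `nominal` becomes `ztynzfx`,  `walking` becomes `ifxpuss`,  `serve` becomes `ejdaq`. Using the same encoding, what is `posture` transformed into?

Shifts by position in report: pos 0: r→d (+12), pos 1: e→j (+5), pos 2: p→b (+12), pos 3: o→t (+5) — repeating every 2. The shifts repeat in a cycle of length 2: positions 0,1,… shift by +12, +5, then the pattern repeats.
On posture: p+12=b, o+5=t, s+12=e, t+5=y, u+12=g, r+5=w, e+12=q.

bteygwq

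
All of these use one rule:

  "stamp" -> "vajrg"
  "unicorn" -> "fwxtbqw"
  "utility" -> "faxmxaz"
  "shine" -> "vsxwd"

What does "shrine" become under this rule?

Treating letters as 0–25, the rule is x ↦ 5x + 9 (mod 26).
Applying it to shrine: s(18)→5·18+9≡21=v; h(7)→5·7+9≡18=s; r(17)→5·17+9≡16=q; i(8)→5·8+9≡23=x; n(13)→5·13+9≡22=w; e(4)→5·4+9≡3=d (all mod 26).

vsqxwd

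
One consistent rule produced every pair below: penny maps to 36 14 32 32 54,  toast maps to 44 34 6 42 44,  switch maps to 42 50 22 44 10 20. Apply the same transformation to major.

p(#16)→36 and e(#5)→14: differences scale by 2, so n = 2·pos + 4. The formula is n = 2×(alphabet index, a=1) + 4.
For major: m=13→30, a=1→6, j=10→24, o=15→34, r=18→40.

30 6 24 34 40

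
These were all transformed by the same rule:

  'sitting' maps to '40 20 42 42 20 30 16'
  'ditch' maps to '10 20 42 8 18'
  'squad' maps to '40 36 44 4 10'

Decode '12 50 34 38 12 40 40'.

The formula is n = 2×(alphabet index, a=1) + 2.
Decoding 12 50 34 38 12 40 40: 12→(12−2)÷2=5=e, 50→(50−2)÷2=24=x, 34→(34−2)÷2=16=p, 38→(38−2)÷2=18=r, 12→(12−2)÷2=5=e, 40→(40−2)÷2=19=s, 40→(40−2)÷2=19=s.

express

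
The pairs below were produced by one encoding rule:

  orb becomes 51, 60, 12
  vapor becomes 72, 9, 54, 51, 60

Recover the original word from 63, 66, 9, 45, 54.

stamp

o(#15)→51 and r(#18)→60: differences scale by 3, so n = 3·pos + 6. The formula is n = 3×(alphabet index, a=1) + 6.
Undoing it on 63, 66, 9, 45, 54: 63→(63−6)÷3=19=s, 66→(66−6)÷3=20=t, 9→(9−6)÷3=1=a, 45→(45−6)÷3=13=m, 54→(54−6)÷3=16=p.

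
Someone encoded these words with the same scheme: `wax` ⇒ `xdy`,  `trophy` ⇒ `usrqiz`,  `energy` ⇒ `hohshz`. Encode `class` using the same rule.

The shift depends on letter class: consonant w→x is +1, but vowel a→d is +3. The rule splits by letter class: vowels +3, consonants +1.
Applying it to class: c(cons)+1=d, l(cons)+1=m, a(vowel)+3=d, s(cons)+1=t, s(cons)+1=t.

dmdtt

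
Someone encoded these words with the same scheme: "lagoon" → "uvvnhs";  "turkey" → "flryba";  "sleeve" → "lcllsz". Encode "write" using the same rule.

lapyd

The output letters match the input read backwards, each shifted +7: lagoon reversed is noogal. Two steps: reverse the string, then apply a Caesar shift of +7.
Applying it to write: reverse → etirw; then shift: e+7=l, t+7=a, i+7=p, r+7=y, w+7=d.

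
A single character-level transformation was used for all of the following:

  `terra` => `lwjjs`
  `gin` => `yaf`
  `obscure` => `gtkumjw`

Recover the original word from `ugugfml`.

coconut

Compare letters: t→l is +18, e→w is +18, r→j is +18 — a constant shift. This is a Caesar cipher with shift 18.
Decoding ugugfml: u−18=c, g−18=o, u−18=c, g−18=o, f−18=n, m−18=u, l−18=t.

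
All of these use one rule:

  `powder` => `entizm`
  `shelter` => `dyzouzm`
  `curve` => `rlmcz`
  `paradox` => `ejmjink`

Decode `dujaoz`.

stable

Each letter's alphabet position (a=0..z=25) is mapped through 17·x+9 mod 26 — an affine cipher.
Decoding dujaoz: d(3)→23·(3−9)≡18=s; u(20)→23·(20−9)≡19=t; j(9)→23·(9−9)≡0=a; a(0)→23·(0−9)≡1=b; o(14)→23·(14−9)≡11=l; z(25)→23·(25−9)≡4=e (all mod 26).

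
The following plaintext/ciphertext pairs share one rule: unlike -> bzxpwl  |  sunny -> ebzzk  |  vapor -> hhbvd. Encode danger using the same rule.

phzsld

The shift depends on letter class: consonant n→z is +12, but vowel u→b is +7. Two shifts are in play — +7 for a/e/i/o/u, +12 for every other letter.
For danger: d(cons)+12=p, a(vowel)+7=h, n(cons)+12=z, g(cons)+12=s, e(vowel)+7=l, r(cons)+12=d.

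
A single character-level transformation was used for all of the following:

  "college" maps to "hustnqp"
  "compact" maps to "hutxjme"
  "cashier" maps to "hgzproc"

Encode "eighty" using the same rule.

In college: c→h is +5, o→u is +6, l→s is +7, l→t is +8 — the shift increases by 1 each position. Letter i (0-indexed) is shifted by i+5, so successive shifts are 5, 6, 7, ….
On eighty: e+5=j, i+6=o, g+7=n, h+8=p, t+9=c, y+10=i.

jonpci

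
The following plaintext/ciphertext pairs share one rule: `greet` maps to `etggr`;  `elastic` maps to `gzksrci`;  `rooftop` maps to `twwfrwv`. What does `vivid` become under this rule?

g(6)→e(4) and r(17)→t(19) fit y≡25x+10 (mod 26); the inverse of 25 mod 26 is 25. This is an affine cipher: with a=0,…,z=25, each position x becomes (25x+10) mod 26.
For vivid: v(21)→25·21+10≡15=p; i(8)→25·8+10≡2=c; v(21)→25·21+10≡15=p; i(8)→25·8+10≡2=c; d(3)→25·3+10≡7=h (all mod 26).

pcpch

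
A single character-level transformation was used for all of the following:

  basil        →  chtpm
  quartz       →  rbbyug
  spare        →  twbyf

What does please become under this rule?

Shifts by position in basil: pos 0: b→c (+1), pos 1: a→h (+7), pos 2: s→t (+1), pos 3: i→p (+7) — repeating every 2. The shifts repeat in a cycle of length 2: positions 0,1,… shift by +1, +7, then the pattern repeats.
Applying it to please: p+1=q, l+7=s, e+1=f, a+7=h, s+1=t, e+7=l.

qsfhtl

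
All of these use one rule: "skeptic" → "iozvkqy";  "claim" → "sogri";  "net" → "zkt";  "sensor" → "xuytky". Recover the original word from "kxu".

The output letters match the input read backwards, each shifted +6: skeptic reversed is citpeks. Read the word backwards and shift each letter +6.
Decoding kxu: shift back: k−6=e, x−6=r, u−6=o → ero; then reverse → ore.

ore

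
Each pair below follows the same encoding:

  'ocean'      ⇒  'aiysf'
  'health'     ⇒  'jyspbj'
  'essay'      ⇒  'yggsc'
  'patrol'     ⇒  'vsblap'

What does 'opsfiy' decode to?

glance

o(14)→a(0) and c(2)→i(8) fit y≡21x+18 (mod 26); the inverse of 21 mod 26 is 5. This is an affine cipher: with a=0,…,z=25, each position x becomes (21x+18) mod 26.
Decoding opsfiy: o(14)→5·(14−18)≡6=g; p(15)→5·(15−18)≡11=l; s(18)→5·(18−18)≡0=a; f(5)→5·(5−18)≡13=n; i(8)→5·(8−18)≡2=c; y(24)→5·(24−18)≡4=e (all mod 26).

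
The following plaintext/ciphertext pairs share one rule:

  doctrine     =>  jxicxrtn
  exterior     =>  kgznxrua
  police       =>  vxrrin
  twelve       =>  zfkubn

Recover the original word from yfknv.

sweep

Shifts by position in doctrine: pos 0: d→j (+6), pos 1: o→x (+9), pos 2: c→i (+6), pos 3: t→c (+9) — repeating every 2. A repeating key of period 2 is used — shifts +6, +9 over and over.
Undoing it on yfknv: y−6=s, f−9=w, k−6=e, n−9=e, v−6=p.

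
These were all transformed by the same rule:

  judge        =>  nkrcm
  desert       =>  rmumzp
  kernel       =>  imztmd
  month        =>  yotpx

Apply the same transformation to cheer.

j(9)→n(13) and u(20)→k(10) fit y≡21x+6 (mod 26); the inverse of 21 mod 26 is 5. Treating letters as 0–25, the rule is x ↦ 21x + 6 (mod 26).
Applying it to cheer: c(2)→21·2+6≡22=w; h(7)→21·7+6≡23=x; e(4)→21·4+6≡12=m; e(4)→21·4+6≡12=m; r(17)→21·17+6≡25=z (all mod 26).

wxmmz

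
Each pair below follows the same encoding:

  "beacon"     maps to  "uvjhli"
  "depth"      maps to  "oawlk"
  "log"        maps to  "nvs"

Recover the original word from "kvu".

The output letters match the input read backwards, each shifted +7: beacon reversed is nocaeb. Two steps: reverse the string, then apply a Caesar shift of +7.
Decoding kvu: shift back: k−7=d, v−7=o, u−7=n → don; then reverse → nod.

nod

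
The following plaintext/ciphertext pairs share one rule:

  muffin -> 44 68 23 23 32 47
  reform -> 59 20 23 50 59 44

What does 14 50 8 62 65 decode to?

coast

m(#13)→44 and u(#21)→68: differences scale by 3, so n = 3·pos + 5. Each letter becomes 3×(its alphabet position, a=1..z=26) + 5.
Decoding 14 50 8 62 65: 14→(14−5)÷3=3=c, 50→(50−5)÷3=15=o, 8→(8−5)÷3=1=a, 62→(62−5)÷3=19=s, 65→(65−5)÷3=20=t.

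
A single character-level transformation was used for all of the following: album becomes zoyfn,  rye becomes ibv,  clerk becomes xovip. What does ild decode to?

row

Letters are reflected about the middle of the alphabet (position → 25−position): Atbash.
Decoding ild: i↔r, l↔o, d↔w.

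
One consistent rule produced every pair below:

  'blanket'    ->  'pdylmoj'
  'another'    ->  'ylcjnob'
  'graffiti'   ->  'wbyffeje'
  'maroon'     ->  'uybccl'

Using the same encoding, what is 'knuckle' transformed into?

b(1)→p(15) and l(11)→d(3) fit y≡17x+24 (mod 26); the inverse of 17 mod 26 is 23. This is an affine cipher: with a=0,…,z=25, each position x becomes (17x+24) mod 26.
For knuckle: k(10)→17·10+24≡12=m; n(13)→17·13+24≡11=l; u(20)→17·20+24≡0=a; c(2)→17·2+24≡6=g; k(10)→17·10+24≡12=m; l(11)→17·11+24≡3=d; e(4)→17·4+24≡14=o (all mod 26).

mlagmdo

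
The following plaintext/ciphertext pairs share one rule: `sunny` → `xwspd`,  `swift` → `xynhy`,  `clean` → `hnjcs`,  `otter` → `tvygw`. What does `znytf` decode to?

Shifts by position in sunny: pos 0: s→x (+5), pos 1: u→w (+2), pos 2: n→s (+5), pos 3: n→p (+2) — repeating every 2. The shifts repeat in a cycle of length 2: positions 0,1,… shift by +5, +2, then the pattern repeats.
Undoing it on znytf: z−5=u, n−2=l, y−5=t, t−2=r, f−5=a.

ultra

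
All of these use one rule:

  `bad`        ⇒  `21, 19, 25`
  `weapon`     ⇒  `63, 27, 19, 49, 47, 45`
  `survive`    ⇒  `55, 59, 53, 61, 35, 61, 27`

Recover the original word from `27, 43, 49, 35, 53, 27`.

empire

Each letter becomes 2×(its alphabet position, a=1..z=26) + 17.
Undoing it on 27, 43, 49, 35, 53, 27: 27→(27−17)÷2=5=e, 43→(43−17)÷2=13=m, 49→(49−17)÷2=16=p, 35→(35−17)÷2=9=i, 53→(53−17)÷2=18=r, 27→(27−17)÷2=5=e.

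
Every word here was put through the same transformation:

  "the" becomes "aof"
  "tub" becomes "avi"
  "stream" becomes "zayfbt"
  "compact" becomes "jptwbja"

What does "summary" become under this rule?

The shift depends on letter class: consonant t→a is +7, but vowel e→f is +1. Vowels shift forward by 1 and consonants shift forward by 7.
Applying it to summary: s(cons)+7=z, u(vowel)+1=v, m(cons)+7=t, m(cons)+7=t, a(vowel)+1=b, r(cons)+7=y, y(cons)+7=f.

zvttbyf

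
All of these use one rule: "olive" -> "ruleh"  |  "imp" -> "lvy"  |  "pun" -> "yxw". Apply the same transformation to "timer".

The shift depends on letter class: consonant l→u is +9, but vowel o→r is +3. Vowels shift forward by 3 and consonants shift forward by 9.
For timer: t(cons)+9=c, i(vowel)+3=l, m(cons)+9=v, e(vowel)+3=h, r(cons)+9=a.

clvha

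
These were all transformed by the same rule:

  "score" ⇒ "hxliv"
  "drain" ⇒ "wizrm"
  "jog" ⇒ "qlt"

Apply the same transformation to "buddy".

yfwwb

Each pair mirrors across the alphabet (s↔h, c↔x, o↔l): positions sum to 25. This is the alphabet-reversal cipher (Atbash): a becomes z, b becomes y, etc.
For buddy: b↔y, u↔f, d↔w, d↔w, y↔b.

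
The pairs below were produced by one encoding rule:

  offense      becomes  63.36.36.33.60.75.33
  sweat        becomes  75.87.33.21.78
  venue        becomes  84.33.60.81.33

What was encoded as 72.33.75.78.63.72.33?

With a=1..z=26, the number is 3·pos + 18.
Undoing it on 72.33.75.78.63.72.33: 72→(72−18)÷3=18=r, 33→(33−18)÷3=5=e, 75→(75−18)÷3=19=s, 78→(78−18)÷3=20=t, 63→(63−18)÷3=15=o, 72→(72−18)÷3=18=r, 33→(33−18)÷3=5=e.

restore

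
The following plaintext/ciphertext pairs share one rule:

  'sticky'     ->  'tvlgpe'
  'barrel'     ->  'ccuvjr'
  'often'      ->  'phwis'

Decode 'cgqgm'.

In sticky: s→t is +1, t→v is +2, i→l is +3, c→g is +4 — the shift increases by 1 each position. Each letter shifts forward by (position + 1), i.e. 1, 2, 3, … — the shift grows by one for each successive letter.
Decoding cgqgm: c−1=b, g−2=e, q−3=n, g−4=c, m−5=h.

bench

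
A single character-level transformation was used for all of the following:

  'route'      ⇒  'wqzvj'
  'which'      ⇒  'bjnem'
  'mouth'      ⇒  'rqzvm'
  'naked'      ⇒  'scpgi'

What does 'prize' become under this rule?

utnbj

Shifts by position in route: pos 0: r→w (+5), pos 1: o→q (+2), pos 2: u→z (+5), pos 3: t→v (+2) — repeating every 2. It's a Vigenère-style cipher with numeric key [5,2]: position i shifts by key[i mod 2].
On prize: p+5=u, r+2=t, i+5=n, z+2=b, e+5=j.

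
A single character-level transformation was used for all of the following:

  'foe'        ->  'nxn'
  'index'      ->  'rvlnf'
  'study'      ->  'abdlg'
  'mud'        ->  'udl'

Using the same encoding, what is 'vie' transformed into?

drn

The rule splits by letter class: vowels +9, consonants +8.
On vie: v(cons)+8=d, i(vowel)+9=r, e(vowel)+9=n.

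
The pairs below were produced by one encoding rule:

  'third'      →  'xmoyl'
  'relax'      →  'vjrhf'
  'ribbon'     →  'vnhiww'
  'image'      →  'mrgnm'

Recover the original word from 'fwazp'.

In third: t→x is +4, h→m is +5, i→o is +6, r→y is +7 — the shift increases by 1 each position. Each letter shifts forward by (position + 4), i.e. 4, 5, 6, … — the shift grows by one for each successive letter.
Undoing it on fwazp: f−4=b, w−5=r, a−6=u, z−7=s, p−8=h.

brush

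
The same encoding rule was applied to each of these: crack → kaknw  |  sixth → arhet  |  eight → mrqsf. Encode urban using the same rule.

In crack: c→k is +8, r→a is +9, a→k is +10, c→n is +11 — the shift increases by 1 each position. Each letter shifts forward by (position + 8), i.e. 8, 9, 10, … — the shift grows by one for each successive letter.
Applying it to urban: u+8=c, r+9=a, b+10=l, a+11=l, n+12=z.

callz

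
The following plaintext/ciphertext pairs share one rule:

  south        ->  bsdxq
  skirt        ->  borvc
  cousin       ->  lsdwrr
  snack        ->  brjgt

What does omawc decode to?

first

Shifts by position in south: pos 0: s→b (+9), pos 1: o→s (+4), pos 2: u→d (+9), pos 3: t→x (+4) — repeating every 2. A repeating key of period 2 is used — shifts +9, +4 over and over.
Undoing it on omawc: o−9=f, m−4=i, a−9=r, w−4=s, c−9=t.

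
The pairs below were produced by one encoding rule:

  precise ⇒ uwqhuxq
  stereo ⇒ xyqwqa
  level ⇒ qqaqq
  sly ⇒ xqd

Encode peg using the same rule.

The shift depends on letter class: consonant p→u is +5, but vowel e→q is +12. Two shifts are in play — +12 for a/e/i/o/u, +5 for every other letter.
For peg: p(cons)+5=u, e(vowel)+12=q, g(cons)+5=l.

uql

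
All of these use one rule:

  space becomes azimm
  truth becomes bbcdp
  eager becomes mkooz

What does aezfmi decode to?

Shifts by position in space: pos 0: s→a (+8), pos 1: p→z (+10), pos 2: a→i (+8), pos 3: c→m (+10) — repeating every 2. A repeating key of period 2 is used — shifts +8, +10 over and over.
Reversing it on aezfmi: a−8=s, e−10=u, z−8=r, f−10=v, m−8=e, i−10=y.

survey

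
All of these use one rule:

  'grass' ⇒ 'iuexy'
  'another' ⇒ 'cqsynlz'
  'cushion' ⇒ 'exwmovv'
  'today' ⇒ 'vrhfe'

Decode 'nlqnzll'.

limited

Letter i (0-indexed) is shifted by i+2, so successive shifts are 2, 3, 4, ….
Reversing it on nlqnzll: n−2=l, l−3=i, q−4=m, n−5=i, z−6=t, l−7=e, l−8=d.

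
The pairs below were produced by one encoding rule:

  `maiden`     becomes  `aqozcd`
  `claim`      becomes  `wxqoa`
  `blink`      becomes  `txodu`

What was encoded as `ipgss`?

m(12)→a(0) and a(0)→q(16) fit y≡3x+16 (mod 26); the inverse of 3 mod 26 is 9. This is an affine cipher: with a=0,…,z=25, each position x becomes (3x+16) mod 26.
Decoding ipgss: i(8)→9·(8−16)≡6=g; p(15)→9·(15−16)≡17=r; g(6)→9·(6−16)≡14=o; s(18)→9·(18−16)≡18=s; s(18)→9·(18−16)≡18=s (all mod 26).

gross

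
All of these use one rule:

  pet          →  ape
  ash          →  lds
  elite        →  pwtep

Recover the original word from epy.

Compare letters: p→a is +11, e→p is +11, t→e is +11 — a constant shift. Each letter is shifted forward by 11 in the alphabet (a Caesar shift of +11).
Undoing it on epy: e−11=t, p−11=e, y−11=n.

ten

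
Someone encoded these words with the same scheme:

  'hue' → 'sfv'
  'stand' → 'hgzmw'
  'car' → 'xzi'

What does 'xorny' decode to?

climb

Each letter is replaced by its mirror in the alphabet: a↔z, b↔y, c↔x, and so on (the Atbash cipher).
Reversing it on xorny: x↔c, o↔l, r↔i, n↔m, y↔b.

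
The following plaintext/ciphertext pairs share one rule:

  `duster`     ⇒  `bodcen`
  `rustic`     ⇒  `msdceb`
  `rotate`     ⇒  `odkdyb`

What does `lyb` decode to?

rob

The output letters match the input read backwards, each shifted +10: duster reversed is retsud. Two steps: reverse the string, then apply a Caesar shift of +10.
Reversing it on lyb: shift back: l−10=b, y−10=o, b−10=r → bor; then reverse → rob.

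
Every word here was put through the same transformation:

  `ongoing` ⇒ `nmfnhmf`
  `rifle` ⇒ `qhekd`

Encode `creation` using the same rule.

bqdzshnm

This is a Caesar cipher with shift 25.
On creation: c+25=b, r+25=q, e+25=d, a+25=z, t+25=s, i+25=h, o+25=n, n+25=m.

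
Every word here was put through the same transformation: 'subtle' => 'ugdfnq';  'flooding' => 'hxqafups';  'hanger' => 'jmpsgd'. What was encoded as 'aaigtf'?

Shifts by position in subtle: pos 0: s→u (+2), pos 1: u→g (+12), pos 2: b→d (+2), pos 3: t→f (+12) — repeating every 2. It's a Vigenère-style cipher with numeric key [2,12]: position i shifts by key[i mod 2].
Decoding aaigtf: a−2=y, a−12=o, i−2=g, g−12=u, t−2=r, f−12=t.

yogurt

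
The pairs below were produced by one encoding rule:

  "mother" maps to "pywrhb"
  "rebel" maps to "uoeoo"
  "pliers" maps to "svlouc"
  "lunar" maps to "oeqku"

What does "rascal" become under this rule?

ukvmdv

Shifts by position in mother: pos 0: m→p (+3), pos 1: o→y (+10), pos 2: t→w (+3), pos 3: h→r (+10) — repeating every 2. A repeating key of period 2 is used — shifts +3, +10 over and over.
Applying it to rascal: r+3=u, a+10=k, s+3=v, c+10=m, a+3=d, l+10=v.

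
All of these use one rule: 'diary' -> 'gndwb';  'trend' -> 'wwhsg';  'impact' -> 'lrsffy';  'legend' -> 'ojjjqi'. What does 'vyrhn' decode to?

Shifts by position in diary: pos 0: d→g (+3), pos 1: i→n (+5), pos 2: a→d (+3), pos 3: r→w (+5) — repeating every 2. The shifts repeat in a cycle of length 2: positions 0,1,… shift by +3, +5, then the pattern repeats.
Reversing it on vyrhn: v−3=s, y−5=t, r−3=o, h−5=c, n−3=k.

stock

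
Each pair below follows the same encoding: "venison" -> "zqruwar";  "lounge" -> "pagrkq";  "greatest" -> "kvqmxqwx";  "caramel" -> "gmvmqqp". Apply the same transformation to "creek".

The shift depends on letter class: consonant v→z is +4, but vowel e→q is +12. Two shifts are in play — +12 for a/e/i/o/u, +4 for every other letter.
On creek: c(cons)+4=g, r(cons)+4=v, e(vowel)+12=q, e(vowel)+12=q, k(cons)+4=o.

gvqqo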